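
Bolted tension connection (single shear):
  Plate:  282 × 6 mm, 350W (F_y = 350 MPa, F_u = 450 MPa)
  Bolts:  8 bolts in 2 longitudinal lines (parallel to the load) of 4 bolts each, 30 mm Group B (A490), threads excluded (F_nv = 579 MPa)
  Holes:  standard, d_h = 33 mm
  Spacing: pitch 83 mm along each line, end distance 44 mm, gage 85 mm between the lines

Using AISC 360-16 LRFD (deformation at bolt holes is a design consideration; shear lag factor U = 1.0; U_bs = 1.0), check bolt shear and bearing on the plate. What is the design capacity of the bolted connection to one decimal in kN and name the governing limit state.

862.7 kN (bearing governs)

Bolt shear: A_b = π(30)²/4 = 706.86 mm². φR_n = 0.75 × 579 × 706.86 × 8 × 1 = 2455.6 kN.
Bearing (6 mm plate, F_u = 450 MPa): end bolts L_c = 44 − 33/2 = 27.5, R_n = min(1.2×27.5×6×450, 2.4×30×6×450) = 89.1 kN/bolt; interior L_c = 83 − 33 = 50, R_n = 162 kN/bolt. φR_n = 0.75 × (2×89.1 + 6×162) = 862.7 kN.
Governing: min(2455.6, 862.7) = 862.7 kN → bearing.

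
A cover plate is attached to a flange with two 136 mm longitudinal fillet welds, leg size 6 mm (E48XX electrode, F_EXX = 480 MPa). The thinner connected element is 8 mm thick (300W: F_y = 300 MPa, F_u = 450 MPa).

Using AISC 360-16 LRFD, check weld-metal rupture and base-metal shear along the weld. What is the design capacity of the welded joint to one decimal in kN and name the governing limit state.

Weld metal: throat = 0.707×6 = 4.242 mm, L = 2×136 = 272 mm. φR_n = 0.75 × 0.6 × 480 × 4.242 × 272 = 249.2 kN.
Base metal shear (8 mm plate): yield φR_n = 1.0×0.6×300×8×272 = 391.7 kN; rupture φR_n = 0.75×0.6×450×8×272 = 440.6 kN; take 391.7 kN (yield).
Governing: min(249.2, 391.7) = 249.2 kN → weld metal.

249.2 kN (weld metal governs)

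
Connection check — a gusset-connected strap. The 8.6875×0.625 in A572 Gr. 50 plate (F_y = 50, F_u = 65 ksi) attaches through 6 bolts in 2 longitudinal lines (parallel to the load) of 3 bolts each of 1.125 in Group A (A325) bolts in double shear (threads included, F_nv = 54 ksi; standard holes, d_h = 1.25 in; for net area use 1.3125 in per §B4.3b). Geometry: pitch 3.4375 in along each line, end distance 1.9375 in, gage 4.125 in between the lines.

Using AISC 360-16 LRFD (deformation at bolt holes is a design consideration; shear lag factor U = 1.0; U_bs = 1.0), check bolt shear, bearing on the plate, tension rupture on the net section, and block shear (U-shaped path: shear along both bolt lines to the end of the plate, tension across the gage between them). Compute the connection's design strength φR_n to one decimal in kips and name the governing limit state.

184.7 kips (net-section rupture governs)

Bolt shear: A_b = π(1.125)²/4 = 0.99402 in². φR_n = 0.75 × 54 × 0.99402 × 6 × 2 = 483.1 kips.
Bearing (0.625 in plate, F_u = 65 ksi): end bolts L_c = 1.9375 − 1.25/2 = 1.3125, R_n = min(1.2×1.3125×0.625×65, 2.4×1.125×0.625×65) = 63.984 kips/bolt; interior L_c = 3.4375 − 1.25 = 2.1875, R_n = 106.64 kips/bolt. φR_n = 0.75 × (2×63.984 + 4×106.64) = 415.9 kips.
Tension rupture (net): A_n = (8.6875 − 2×1.3125)×0.625 = 3.7891 in² (U = 1.0, A_e = A_n). φR_n = 0.75 × 65 × 3.7891 = 184.7 kips.
Block shear: shear path 2×[1.9375+2×3.4375] = 2×8.8125 in, A_gv = 11.016, A_nv = 2×(8.8125 − 2.5×1.3125)×0.625 = 6.9141 in²; tension across gage: (4.125 − 1×1.3125)×0.625 = 1.7578 in². R_n = min(0.6×65×6.9141, 0.6×50×11.016) + 1.0×65×1.7578 = min(269.65, 330.48) + 114.26 = 383.91 kips. φR_n = 0.75 × 383.91 = 287.9 kips.
Governing: min(483.1, 415.9, 184.7, 287.9) = 184.7 kips → net-section rupture.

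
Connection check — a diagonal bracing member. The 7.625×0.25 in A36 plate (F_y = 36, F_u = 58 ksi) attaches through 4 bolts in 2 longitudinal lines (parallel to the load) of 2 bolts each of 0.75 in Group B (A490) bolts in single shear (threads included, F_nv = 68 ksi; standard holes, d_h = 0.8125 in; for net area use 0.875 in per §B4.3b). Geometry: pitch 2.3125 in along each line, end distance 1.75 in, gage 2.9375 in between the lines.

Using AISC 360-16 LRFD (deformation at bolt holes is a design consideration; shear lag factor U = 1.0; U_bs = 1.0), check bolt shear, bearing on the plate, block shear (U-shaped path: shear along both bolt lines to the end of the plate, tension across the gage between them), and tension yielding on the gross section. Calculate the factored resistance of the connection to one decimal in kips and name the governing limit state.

Bolt shear: A_b = π(0.75)²/4 = 0.44179 in². φR_n = 0.75 × 68 × 0.44179 × 4 × 1 = 90.1 kips.
Bearing (0.25 in plate, F_u = 58 ksi): end bolts L_c = 1.75 − 0.8125/2 = 1.34375, R_n = min(1.2×1.34375×0.25×58, 2.4×0.75×0.25×58) = 23.381 kips/bolt; interior L_c = 2.3125 − 0.8125 = 1.5, R_n = 26.1 kips/bolt. φR_n = 0.75 × (2×23.381 + 2×26.1) = 74.2 kips.
Block shear: shear path 2×[1.75+1×2.3125] = 2×4.0625 in, A_gv = 2.0313, A_nv = 2×(4.0625 − 1.5×0.875)×0.25 = 1.375 in²; tension across gage: (2.9375 − 1×0.875)×0.25 = 0.51563 in². R_n = min(0.6×58×1.375, 0.6×36×2.0313) + 1.0×58×0.51563 = min(47.85, 43.876) + 29.907 = 73.783 kips. φR_n = 0.75 × 73.783 = 55.3 kips.
Tension yield (gross): A_g = 7.625×0.25 = 1.9063 in². φR_n = 0.90 × 36 × 1.9063 = 61.8 kips.
Governing: min(90.1, 74.2, 55.3, 61.8) = 55.3 kips → block shear.

55.3 kips (block shear governs)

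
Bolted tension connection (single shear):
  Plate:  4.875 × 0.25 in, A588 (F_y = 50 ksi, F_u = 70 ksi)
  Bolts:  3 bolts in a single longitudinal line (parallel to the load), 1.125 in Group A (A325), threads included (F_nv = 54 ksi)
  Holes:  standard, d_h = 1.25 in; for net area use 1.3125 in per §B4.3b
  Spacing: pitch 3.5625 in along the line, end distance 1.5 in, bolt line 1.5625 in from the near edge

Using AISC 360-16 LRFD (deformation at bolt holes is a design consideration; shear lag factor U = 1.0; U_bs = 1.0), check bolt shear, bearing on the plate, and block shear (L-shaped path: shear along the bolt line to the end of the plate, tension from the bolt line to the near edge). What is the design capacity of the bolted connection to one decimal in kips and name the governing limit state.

Bolt shear: A_b = π(1.125)²/4 = 0.99402 in². φR_n = 0.75 × 54 × 0.99402 × 3 × 1 = 120.8 kips.
Bearing (0.25 in plate, F_u = 70 ksi): end bolts L_c = 1.5 − 1.25/2 = 0.875, R_n = min(1.2×0.875×0.25×70, 2.4×1.125×0.25×70) = 18.375 kips/bolt; interior L_c = 3.5625 − 1.25 = 2.3125, R_n = 47.25 kips/bolt. φR_n = 0.75 × (1×18.375 + 2×47.25) = 84.7 kips.
Block shear: shear path 1×[1.5+2×3.5625] = 1×8.625 in, A_gv = 2.1563, A_nv = 1×(8.625 − 2.5×1.3125)×0.25 = 1.3359 in²; tension to near edge: (1.5625 − 0.5×1.3125)×0.25 = 0.22656 in². R_n = min(0.6×70×1.3359, 0.6×50×2.1563) + 1.0×70×0.22656 = min(56.108, 64.689) + 15.859 = 71.967 kips. φR_n = 0.75 × 71.967 = 54.0 kips.
Governing: min(120.8, 84.7, 54.0) = 54.0 kips → block shear.

54.0 kips (block shear governs)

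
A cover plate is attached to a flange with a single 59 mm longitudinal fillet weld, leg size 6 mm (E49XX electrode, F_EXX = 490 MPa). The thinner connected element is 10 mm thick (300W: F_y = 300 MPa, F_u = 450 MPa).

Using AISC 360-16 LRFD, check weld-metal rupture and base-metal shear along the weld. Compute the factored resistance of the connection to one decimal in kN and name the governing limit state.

Weld metal: throat = 0.707×6 = 4.242 mm, L = 59 mm. φR_n = 0.75 × 0.6 × 490 × 4.242 × 59 = 55.2 kN.
Base metal shear (10 mm plate): yield φR_n = 1.0×0.6×300×10×59 = 106.2 kN; rupture φR_n = 0.75×0.6×450×10×59 = 119.5 kN; take 106.2 kN (yield).
Governing: min(55.2, 106.2) = 55.2 kN → weld metal.

55.2 kN (weld metal governs)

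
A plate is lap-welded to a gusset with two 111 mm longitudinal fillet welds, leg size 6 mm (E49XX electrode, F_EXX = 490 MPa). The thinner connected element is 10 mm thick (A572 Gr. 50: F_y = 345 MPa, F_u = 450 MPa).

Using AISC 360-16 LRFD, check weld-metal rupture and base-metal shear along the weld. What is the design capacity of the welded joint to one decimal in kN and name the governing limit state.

Weld metal: throat = 0.707×6 = 4.242 mm, L = 2×111 = 222 mm. φR_n = 0.75 × 0.6 × 490 × 4.242 × 222 = 207.7 kN.
Base metal shear (10 mm plate): yield φR_n = 1.0×0.6×345×10×222 = 459.5 kN; rupture φR_n = 0.75×0.6×450×10×222 = 449.6 kN; take 449.6 kN (rupture).
Governing: min(207.7, 449.6) = 207.7 kN → weld metal.

207.7 kN (weld metal governs)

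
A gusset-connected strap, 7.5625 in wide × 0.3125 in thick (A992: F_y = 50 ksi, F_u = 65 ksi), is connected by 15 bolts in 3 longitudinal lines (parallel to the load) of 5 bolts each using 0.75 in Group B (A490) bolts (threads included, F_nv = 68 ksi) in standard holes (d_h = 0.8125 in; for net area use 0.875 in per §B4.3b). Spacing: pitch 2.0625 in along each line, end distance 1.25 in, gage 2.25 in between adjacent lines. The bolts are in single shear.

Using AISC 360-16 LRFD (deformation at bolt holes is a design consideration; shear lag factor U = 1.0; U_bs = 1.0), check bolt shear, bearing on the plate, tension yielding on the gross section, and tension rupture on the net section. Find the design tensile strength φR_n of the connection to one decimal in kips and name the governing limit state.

Bolt shear: A_b = π(0.75)²/4 = 0.44179 in². φR_n = 0.75 × 68 × 0.44179 × 15 × 1 = 338.0 kips.
Bearing (0.3125 in plate, F_u = 65 ksi): end bolts L_c = 1.25 − 0.8125/2 = 0.84375, R_n = min(1.2×0.84375×0.3125×65, 2.4×0.75×0.3125×65) = 20.566 kips/bolt; interior L_c = 2.0625 − 0.8125 = 1.25, R_n = 30.469 kips/bolt. φR_n = 0.75 × (3×20.566 + 12×30.469) = 320.5 kips.
Tension yield (gross): A_g = 7.5625×0.3125 = 2.3633 in². φR_n = 0.90 × 50 × 2.3633 = 106.3 kips.
Tension rupture (net): A_n = (7.5625 − 3×0.875)×0.3125 = 1.543 in² (U = 1.0, A_e = A_n). φR_n = 0.75 × 65 × 1.543 = 75.2 kips.
Governing: min(338.0, 320.5, 106.3, 75.2) = 75.2 kips → net-section rupture.

75.2 kips (net-section rupture governs)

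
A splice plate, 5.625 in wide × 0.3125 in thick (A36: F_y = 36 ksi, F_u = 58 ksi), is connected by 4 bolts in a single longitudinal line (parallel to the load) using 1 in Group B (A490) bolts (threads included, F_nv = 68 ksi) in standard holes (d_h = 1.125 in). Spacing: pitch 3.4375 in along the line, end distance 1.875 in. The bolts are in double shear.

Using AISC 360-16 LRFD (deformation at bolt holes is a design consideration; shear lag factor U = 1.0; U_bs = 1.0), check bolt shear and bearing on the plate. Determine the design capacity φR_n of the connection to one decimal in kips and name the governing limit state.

Bolt shear: A_b = π(1)²/4 = 0.7854 in². φR_n = 0.75 × 68 × 0.7854 × 4 × 2 = 320.4 kips.
Bearing (0.3125 in plate, F_u = 58 ksi): end bolts L_c = 1.875 − 1.125/2 = 1.3125, R_n = min(1.2×1.3125×0.3125×58, 2.4×1×0.3125×58) = 28.547 kips/bolt; interior L_c = 3.4375 − 1.125 = 2.3125, R_n = 43.5 kips/bolt. φR_n = 0.75 × (1×28.547 + 3×43.5) = 119.3 kips.
Governing: min(320.4, 119.3) = 119.3 kips → bearing.

119.3 kips (bearing governs)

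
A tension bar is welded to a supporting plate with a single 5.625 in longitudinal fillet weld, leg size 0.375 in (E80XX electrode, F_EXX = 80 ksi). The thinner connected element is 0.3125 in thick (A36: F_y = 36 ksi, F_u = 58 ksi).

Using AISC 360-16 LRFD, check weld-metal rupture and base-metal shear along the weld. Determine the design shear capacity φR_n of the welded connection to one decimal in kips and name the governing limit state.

Weld metal: throat = 0.707×0.375 = 0.26513 in, L = 5.625 in. φR_n = 0.75 × 0.6 × 80 × 0.26513 × 5.625 = 53.7 kips.
Base metal shear (0.3125 in plate): yield φR_n = 1.0×0.6×36×0.3125×5.625 = 38.0 kips; rupture φR_n = 0.75×0.6×58×0.3125×5.625 = 45.9 kips; take 38.0 kips (yield).
Governing: min(53.7, 38.0) = 38.0 kips → base-metal shear.

38.0 kips (base-metal shear governs)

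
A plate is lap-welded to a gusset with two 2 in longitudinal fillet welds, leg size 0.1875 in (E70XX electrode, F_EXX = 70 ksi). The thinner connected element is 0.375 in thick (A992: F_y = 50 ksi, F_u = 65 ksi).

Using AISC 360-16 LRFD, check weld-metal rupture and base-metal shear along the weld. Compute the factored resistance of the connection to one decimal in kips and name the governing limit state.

16.7 kips (weld metal governs)

Weld metal: throat = 0.707×0.1875 = 0.13256 in, L = 2×2 = 4 in. φR_n = 0.75 × 0.6 × 70 × 0.13256 × 4 = 16.7 kips.
Base metal shear (0.375 in plate): yield φR_n = 1.0×0.6×50×0.375×4 = 45.0 kips; rupture φR_n = 0.75×0.6×65×0.375×4 = 43.9 kips; take 43.9 kips (rupture).
Governing: min(16.7, 43.9) = 16.7 kips → weld metal.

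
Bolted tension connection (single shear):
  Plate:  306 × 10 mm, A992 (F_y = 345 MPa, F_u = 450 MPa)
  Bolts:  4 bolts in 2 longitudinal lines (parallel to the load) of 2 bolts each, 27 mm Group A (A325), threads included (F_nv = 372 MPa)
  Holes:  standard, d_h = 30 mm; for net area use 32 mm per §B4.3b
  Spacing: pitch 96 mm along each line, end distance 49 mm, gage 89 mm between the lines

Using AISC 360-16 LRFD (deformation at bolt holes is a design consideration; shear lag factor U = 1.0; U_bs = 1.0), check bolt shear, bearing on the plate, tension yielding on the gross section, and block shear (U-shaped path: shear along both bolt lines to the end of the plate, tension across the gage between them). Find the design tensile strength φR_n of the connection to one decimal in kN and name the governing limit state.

Bolt shear: A_b = π(27)²/4 = 572.56 mm². φR_n = 0.75 × 372 × 572.56 × 4 × 1 = 639.0 kN.
Bearing (10 mm plate, F_u = 450 MPa): end bolts L_c = 49 − 30/2 = 34, R_n = min(1.2×34×10×450, 2.4×27×10×450) = 183.6 kN/bolt; interior L_c = 96 − 30 = 66, R_n = 291.6 kN/bolt. φR_n = 0.75 × (2×183.6 + 2×291.6) = 712.8 kN.
Tension yield (gross): A_g = 306×10 = 3060 mm². φR_n = 0.90 × 345 × 3060 = 950.1 kN.
Block shear: shear path 2×[49+1×96] = 2×145 mm, A_gv = 2900, A_nv = 2×(145 − 1.5×32)×10 = 1940 mm²; tension across gage: (89 − 1×32)×10 = 570 mm². R_n = min(0.6×450×1940, 0.6×345×2900) + 1.0×450×570 = min(523.8, 600.3) + 256.5 = 780.3 kN. φR_n = 0.75 × 780.3 = 585.2 kN.
Governing: min(639.0, 712.8, 950.1, 585.2) = 585.2 kN → block shear.

585.2 kN (block shear governs)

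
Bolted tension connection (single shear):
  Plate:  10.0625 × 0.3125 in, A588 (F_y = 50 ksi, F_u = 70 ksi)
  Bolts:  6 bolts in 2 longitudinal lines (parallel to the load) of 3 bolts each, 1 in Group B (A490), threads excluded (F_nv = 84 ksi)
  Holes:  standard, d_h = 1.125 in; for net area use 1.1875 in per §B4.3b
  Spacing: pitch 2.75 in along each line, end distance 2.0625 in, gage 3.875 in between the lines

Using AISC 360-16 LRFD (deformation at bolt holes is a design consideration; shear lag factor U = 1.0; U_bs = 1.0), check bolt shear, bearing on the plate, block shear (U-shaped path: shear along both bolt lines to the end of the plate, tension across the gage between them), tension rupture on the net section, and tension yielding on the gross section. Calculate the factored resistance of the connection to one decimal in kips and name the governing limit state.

126.1 kips (net-section rupture governs)

Bolt shear: A_b = π(1)²/4 = 0.7854 in². φR_n = 0.75 × 84 × 0.7854 × 6 × 1 = 296.9 kips.
Bearing (0.3125 in plate, F_u = 70 ksi): end bolts L_c = 2.0625 − 1.125/2 = 1.5, R_n = min(1.2×1.5×0.3125×70, 2.4×1×0.3125×70) = 39.375 kips/bolt; interior L_c = 2.75 − 1.125 = 1.625, R_n = 42.656 kips/bolt. φR_n = 0.75 × (2×39.375 + 4×42.656) = 187.0 kips.
Block shear: shear path 2×[2.0625+2×2.75] = 2×7.5625 in, A_gv = 4.7266, A_nv = 2×(7.5625 − 2.5×1.1875)×0.3125 = 2.8711 in²; tension across gage: (3.875 − 1×1.1875)×0.3125 = 0.83984 in². R_n = min(0.6×70×2.8711, 0.6×50×4.7266) + 1.0×70×0.83984 = min(120.59, 141.8) + 58.789 = 179.38 kips. φR_n = 0.75 × 179.38 = 134.5 kips.
Tension rupture (net): A_n = (10.0625 − 2×1.1875)×0.3125 = 2.4023 in² (U = 1.0, A_e = A_n). φR_n = 0.75 × 70 × 2.4023 = 126.1 kips.
Tension yield (gross): A_g = 10.0625×0.3125 = 3.1445 in². φR_n = 0.90 × 50 × 3.1445 = 141.5 kips.
Governing: min(296.9, 187.0, 134.5, 126.1, 141.5) = 126.1 kips → net-section rupture.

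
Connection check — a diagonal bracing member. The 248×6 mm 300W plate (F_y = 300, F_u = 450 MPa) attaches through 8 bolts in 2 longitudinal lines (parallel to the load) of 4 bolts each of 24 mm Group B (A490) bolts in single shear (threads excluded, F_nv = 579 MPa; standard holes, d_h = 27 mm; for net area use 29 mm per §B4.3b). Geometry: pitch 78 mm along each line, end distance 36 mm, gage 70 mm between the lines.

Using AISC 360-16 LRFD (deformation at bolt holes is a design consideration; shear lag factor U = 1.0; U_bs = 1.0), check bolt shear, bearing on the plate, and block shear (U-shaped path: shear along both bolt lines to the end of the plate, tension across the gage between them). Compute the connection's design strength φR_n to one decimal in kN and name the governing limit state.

Bolt shear: A_b = π(24)²/4 = 452.39 mm². φR_n = 0.75 × 579 × 452.39 × 8 × 1 = 1571.6 kN.
Bearing (6 mm plate, F_u = 450 MPa): end bolts L_c = 36 − 27/2 = 22.5, R_n = min(1.2×22.5×6×450, 2.4×24×6×450) = 72.9 kN/bolt; interior L_c = 78 − 27 = 51, R_n = 155.52 kN/bolt. φR_n = 0.75 × (2×72.9 + 6×155.52) = 809.2 kN.
Block shear: shear path 2×[36+3×78] = 2×270 mm, A_gv = 3240, A_nv = 2×(270 − 3.5×29)×6 = 2022 mm²; tension across gage: (70 − 1×29)×6 = 246 mm². R_n = min(0.6×450×2022, 0.6×300×3240) + 1.0×450×246 = min(545.94, 583.2) + 110.7 = 656.64 kN. φR_n = 0.75 × 656.64 = 492.5 kN.
Governing: min(1571.6, 809.2, 492.5) = 492.5 kN → block shear.

492.5 kN (block shear governs)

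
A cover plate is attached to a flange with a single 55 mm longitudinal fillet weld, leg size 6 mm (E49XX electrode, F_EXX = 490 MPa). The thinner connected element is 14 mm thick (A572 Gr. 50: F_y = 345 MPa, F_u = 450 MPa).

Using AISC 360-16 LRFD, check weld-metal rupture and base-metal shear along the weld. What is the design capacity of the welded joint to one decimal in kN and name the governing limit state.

51.4 kN (weld metal governs)

Weld metal: throat = 0.707×6 = 4.242 mm, L = 55 mm. φR_n = 0.75 × 0.6 × 490 × 4.242 × 55 = 51.4 kN.
Base metal shear (14 mm plate): yield φR_n = 1.0×0.6×345×14×55 = 159.4 kN; rupture φR_n = 0.75×0.6×450×14×55 = 155.9 kN; take 155.9 kN (rupture).
Governing: min(51.4, 155.9) = 51.4 kN → weld metal.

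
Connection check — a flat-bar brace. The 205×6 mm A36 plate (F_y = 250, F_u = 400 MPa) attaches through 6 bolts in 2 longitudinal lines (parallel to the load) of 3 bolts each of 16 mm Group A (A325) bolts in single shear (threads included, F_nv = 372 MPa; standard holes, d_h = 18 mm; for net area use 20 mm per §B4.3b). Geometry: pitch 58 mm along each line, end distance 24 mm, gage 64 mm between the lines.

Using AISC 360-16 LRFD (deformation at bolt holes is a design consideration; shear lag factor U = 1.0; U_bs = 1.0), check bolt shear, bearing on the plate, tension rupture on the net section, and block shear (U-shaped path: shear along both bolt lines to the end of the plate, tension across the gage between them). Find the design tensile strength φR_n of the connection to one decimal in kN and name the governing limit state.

268.2 kN (block shear governs)

Bolt shear: A_b = π(16)²/4 = 201.06 mm². φR_n = 0.75 × 372 × 201.06 × 6 × 1 = 336.6 kN.
Bearing (6 mm plate, F_u = 400 MPa): end bolts L_c = 24 − 18/2 = 15, R_n = min(1.2×15×6×400, 2.4×16×6×400) = 43.2 kN/bolt; interior L_c = 58 − 18 = 40, R_n = 92.16 kN/bolt. φR_n = 0.75 × (2×43.2 + 4×92.16) = 341.3 kN.
Tension rupture (net): A_n = (205 − 2×20)×6 = 990 mm² (U = 1.0, A_e = A_n). φR_n = 0.75 × 400 × 990 = 297.0 kN.
Block shear: shear path 2×[24+2×58] = 2×140 mm, A_gv = 1680, A_nv = 2×(140 − 2.5×20)×6 = 1080 mm²; tension across gage: (64 − 1×20)×6 = 264 mm². R_n = min(0.6×400×1080, 0.6×250×1680) + 1.0×400×264 = min(259.2, 252) + 105.6 = 357.6 kN. φR_n = 0.75 × 357.6 = 268.2 kN.
Governing: min(336.6, 341.3, 297.0, 268.2) = 268.2 kN → block shear.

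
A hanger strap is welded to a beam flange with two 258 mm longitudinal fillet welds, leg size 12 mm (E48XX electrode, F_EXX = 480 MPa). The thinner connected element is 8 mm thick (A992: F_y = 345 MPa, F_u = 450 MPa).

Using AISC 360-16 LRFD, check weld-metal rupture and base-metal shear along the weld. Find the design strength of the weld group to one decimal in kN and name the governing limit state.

Weld metal: throat = 0.707×12 = 8.484 mm, L = 2×258 = 516 mm. φR_n = 0.75 × 0.6 × 480 × 8.484 × 516 = 945.6 kN.
Base metal shear (8 mm plate): yield φR_n = 1.0×0.6×345×8×516 = 854.5 kN; rupture φR_n = 0.75×0.6×450×8×516 = 835.9 kN; take 835.9 kN (rupture).
Governing: min(945.6, 835.9) = 835.9 kN → base-metal shear.

835.9 kN (base-metal shear governs)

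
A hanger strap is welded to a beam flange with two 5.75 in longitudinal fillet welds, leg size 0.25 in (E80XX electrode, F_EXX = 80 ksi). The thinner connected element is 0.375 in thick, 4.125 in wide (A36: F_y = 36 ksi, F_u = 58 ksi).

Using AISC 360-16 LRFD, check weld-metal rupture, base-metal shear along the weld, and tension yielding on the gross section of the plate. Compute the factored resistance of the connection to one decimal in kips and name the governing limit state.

Weld metal: throat = 0.707×0.25 = 0.17675 in, L = 2×5.75 = 11.5 in. φR_n = 0.75 × 0.6 × 80 × 0.17675 × 11.5 = 73.2 kips.
Base metal shear (0.375 in plate): yield φR_n = 1.0×0.6×36×0.375×11.5 = 93.2 kips; rupture φR_n = 0.75×0.6×58×0.375×11.5 = 112.6 kips; take 93.2 kips (yield).
Tension yield (gross): A_g = 4.125×0.375 = 1.5469 in². φR_n = 0.90 × 36 × 1.5469 = 50.1 kips.
Governing: min(73.2, 93.2, 50.1) = 50.1 kips → gross-section yield.

50.1 kips (gross-section yield governs)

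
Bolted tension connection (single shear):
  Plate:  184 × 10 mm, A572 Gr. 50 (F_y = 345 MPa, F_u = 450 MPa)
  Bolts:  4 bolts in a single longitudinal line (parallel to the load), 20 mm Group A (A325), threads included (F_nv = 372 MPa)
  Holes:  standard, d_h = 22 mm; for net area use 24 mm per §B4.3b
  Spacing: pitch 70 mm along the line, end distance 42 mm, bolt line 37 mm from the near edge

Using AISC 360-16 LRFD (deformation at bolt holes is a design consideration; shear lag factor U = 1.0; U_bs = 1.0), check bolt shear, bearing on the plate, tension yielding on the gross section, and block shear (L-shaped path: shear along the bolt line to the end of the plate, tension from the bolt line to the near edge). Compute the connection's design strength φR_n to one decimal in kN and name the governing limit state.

Bolt shear: A_b = π(20)²/4 = 314.16 mm². φR_n = 0.75 × 372 × 314.16 × 4 × 1 = 350.6 kN.
Bearing (10 mm plate, F_u = 450 MPa): end bolts L_c = 42 − 22/2 = 31, R_n = min(1.2×31×10×450, 2.4×20×10×450) = 167.4 kN/bolt; interior L_c = 70 − 22 = 48, R_n = 216 kN/bolt. φR_n = 0.75 × (1×167.4 + 3×216) = 611.6 kN.
Tension yield (gross): A_g = 184×10 = 1840 mm². φR_n = 0.90 × 345 × 1840 = 571.3 kN.
Block shear: shear path 1×[42+3×70] = 1×252 mm, A_gv = 2520, A_nv = 1×(252 − 3.5×24)×10 = 1680 mm²; tension to near edge: (37 − 0.5×24)×10 = 250 mm². R_n = min(0.6×450×1680, 0.6×345×2520) + 1.0×450×250 = min(453.6, 521.64) + 112.5 = 566.1 kN. φR_n = 0.75 × 566.1 = 424.6 kN.
Governing: min(350.6, 611.6, 571.3, 424.6) = 350.6 kN → bolt shear.

350.6 kN (bolt shear governs)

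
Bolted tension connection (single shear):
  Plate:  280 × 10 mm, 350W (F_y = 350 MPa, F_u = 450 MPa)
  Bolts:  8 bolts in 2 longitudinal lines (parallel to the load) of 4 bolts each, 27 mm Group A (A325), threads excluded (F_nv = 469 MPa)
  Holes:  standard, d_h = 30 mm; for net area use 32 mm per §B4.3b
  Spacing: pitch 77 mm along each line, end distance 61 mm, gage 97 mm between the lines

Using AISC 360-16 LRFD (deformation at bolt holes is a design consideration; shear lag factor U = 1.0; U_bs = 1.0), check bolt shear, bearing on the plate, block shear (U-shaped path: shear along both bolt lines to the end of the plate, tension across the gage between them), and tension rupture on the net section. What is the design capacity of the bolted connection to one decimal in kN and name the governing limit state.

729.0 kN (net-section rupture governs)

Bolt shear: A_b = π(27)²/4 = 572.56 mm². φR_n = 0.75 × 469 × 572.56 × 8 × 1 = 1611.2 kN.
Bearing (10 mm plate, F_u = 450 MPa): end bolts L_c = 61 − 30/2 = 46, R_n = min(1.2×46×10×450, 2.4×27×10×450) = 248.4 kN/bolt; interior L_c = 77 − 30 = 47, R_n = 253.8 kN/bolt. φR_n = 0.75 × (2×248.4 + 6×253.8) = 1514.7 kN.
Block shear: shear path 2×[61+3×77] = 2×292 mm, A_gv = 5840, A_nv = 2×(292 − 3.5×32)×10 = 3600 mm²; tension across gage: (97 − 1×32)×10 = 650 mm². R_n = min(0.6×450×3600, 0.6×350×5840) + 1.0×450×650 = min(972, 1226.4) + 292.5 = 1264.5 kN. φR_n = 0.75 × 1264.5 = 948.4 kN.
Tension rupture (net): A_n = (280 − 2×32)×10 = 2160 mm² (U = 1.0, A_e = A_n). φR_n = 0.75 × 450 × 2160 = 729.0 kN.
Governing: min(1611.2, 1514.7, 948.4, 729.0) = 729.0 kN → net-section rupture.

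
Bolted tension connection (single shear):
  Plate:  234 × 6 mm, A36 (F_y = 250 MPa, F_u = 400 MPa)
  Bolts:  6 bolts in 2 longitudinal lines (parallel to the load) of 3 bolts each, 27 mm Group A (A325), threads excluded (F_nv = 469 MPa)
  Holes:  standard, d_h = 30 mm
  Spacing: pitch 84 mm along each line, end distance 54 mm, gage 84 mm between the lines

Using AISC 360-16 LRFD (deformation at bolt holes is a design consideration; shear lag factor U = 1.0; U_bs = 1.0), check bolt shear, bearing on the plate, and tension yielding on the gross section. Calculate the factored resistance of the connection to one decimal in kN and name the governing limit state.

Bolt shear: A_b = π(27)²/4 = 572.56 mm². φR_n = 0.75 × 469 × 572.56 × 6 × 1 = 1208.4 kN.
Bearing (6 mm plate, F_u = 400 MPa): end bolts L_c = 54 − 30/2 = 39, R_n = min(1.2×39×6×400, 2.4×27×6×400) = 112.32 kN/bolt; interior L_c = 84 − 30 = 54, R_n = 155.52 kN/bolt. φR_n = 0.75 × (2×112.32 + 4×155.52) = 635.0 kN.
Tension yield (gross): A_g = 234×6 = 1404 mm². φR_n = 0.90 × 250 × 1404 = 315.9 kN.
Governing: min(1208.4, 635.0, 315.9) = 315.9 kN → gross-section yield.

315.9 kN (gross-section yield governs)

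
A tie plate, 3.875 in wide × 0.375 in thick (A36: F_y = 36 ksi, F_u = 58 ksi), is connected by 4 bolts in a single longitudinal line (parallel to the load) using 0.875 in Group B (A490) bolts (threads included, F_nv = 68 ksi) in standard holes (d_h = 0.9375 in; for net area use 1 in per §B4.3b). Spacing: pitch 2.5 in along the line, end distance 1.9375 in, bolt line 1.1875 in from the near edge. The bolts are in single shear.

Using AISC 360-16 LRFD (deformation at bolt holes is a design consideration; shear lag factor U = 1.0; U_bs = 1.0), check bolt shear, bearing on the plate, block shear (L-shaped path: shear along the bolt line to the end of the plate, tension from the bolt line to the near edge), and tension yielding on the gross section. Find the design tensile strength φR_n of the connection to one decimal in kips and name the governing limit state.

47.1 kips (gross-section yield governs)

Bolt shear: A_b = π(0.875)²/4 = 0.60132 in². φR_n = 0.75 × 68 × 0.60132 × 4 × 1 = 122.7 kips.
Bearing (0.375 in plate, F_u = 58 ksi): end bolts L_c = 1.9375 − 0.9375/2 = 1.46875, R_n = min(1.2×1.46875×0.375×58, 2.4×0.875×0.375×58) = 38.334 kips/bolt; interior L_c = 2.5 − 0.9375 = 1.5625, R_n = 40.781 kips/bolt. φR_n = 0.75 × (1×38.334 + 3×40.781) = 120.5 kips.
Block shear: shear path 1×[1.9375+3×2.5] = 1×9.4375 in, A_gv = 3.5391, A_nv = 1×(9.4375 − 3.5×1)×0.375 = 2.2266 in²; tension to near edge: (1.1875 − 0.5×1)×0.375 = 0.25781 in². R_n = min(0.6×58×2.2266, 0.6×36×3.5391) + 1.0×58×0.25781 = min(77.486, 76.445) + 14.953 = 91.398 kips. φR_n = 0.75 × 91.398 = 68.5 kips.
Tension yield (gross): A_g = 3.875×0.375 = 1.4531 in². φR_n = 0.90 × 36 × 1.4531 = 47.1 kips.
Governing: min(122.7, 120.5, 68.5, 47.1) = 47.1 kips → gross-section yield.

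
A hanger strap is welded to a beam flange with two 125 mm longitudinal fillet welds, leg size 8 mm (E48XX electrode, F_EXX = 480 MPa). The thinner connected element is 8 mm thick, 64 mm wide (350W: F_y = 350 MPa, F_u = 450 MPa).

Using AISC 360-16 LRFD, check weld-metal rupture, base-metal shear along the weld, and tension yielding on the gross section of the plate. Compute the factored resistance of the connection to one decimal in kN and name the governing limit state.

161.3 kN (gross-section yield governs)

Weld metal: throat = 0.707×8 = 5.656 mm, L = 2×125 = 250 mm. φR_n = 0.75 × 0.6 × 480 × 5.656 × 250 = 305.4 kN.
Base metal shear (8 mm plate): yield φR_n = 1.0×0.6×350×8×250 = 420.0 kN; rupture φR_n = 0.75×0.6×450×8×250 = 405.0 kN; take 405.0 kN (rupture).
Tension yield (gross): A_g = 64×8 = 512 mm². φR_n = 0.90 × 350 × 512 = 161.3 kN.
Governing: min(305.4, 405.0, 161.3) = 161.3 kN → gross-section yield.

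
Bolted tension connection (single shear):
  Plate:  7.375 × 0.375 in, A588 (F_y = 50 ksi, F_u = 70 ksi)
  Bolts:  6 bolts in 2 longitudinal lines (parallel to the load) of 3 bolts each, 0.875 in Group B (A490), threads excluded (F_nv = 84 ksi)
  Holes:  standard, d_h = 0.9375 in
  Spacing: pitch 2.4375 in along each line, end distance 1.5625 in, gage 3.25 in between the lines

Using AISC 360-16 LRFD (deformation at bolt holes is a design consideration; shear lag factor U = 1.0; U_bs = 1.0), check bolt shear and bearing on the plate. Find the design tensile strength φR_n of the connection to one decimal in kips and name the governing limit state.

193.4 kips (bearing governs)

Bolt shear: A_b = π(0.875)²/4 = 0.60132 in². φR_n = 0.75 × 84 × 0.60132 × 6 × 1 = 227.3 kips.
Bearing (0.375 in plate, F_u = 70 ksi): end bolts L_c = 1.5625 − 0.9375/2 = 1.09375, R_n = min(1.2×1.09375×0.375×70, 2.4×0.875×0.375×70) = 34.453 kips/bolt; interior L_c = 2.4375 − 0.9375 = 1.5, R_n = 47.25 kips/bolt. φR_n = 0.75 × (2×34.453 + 4×47.25) = 193.4 kips.
Governing: min(227.3, 193.4) = 193.4 kips → bearing.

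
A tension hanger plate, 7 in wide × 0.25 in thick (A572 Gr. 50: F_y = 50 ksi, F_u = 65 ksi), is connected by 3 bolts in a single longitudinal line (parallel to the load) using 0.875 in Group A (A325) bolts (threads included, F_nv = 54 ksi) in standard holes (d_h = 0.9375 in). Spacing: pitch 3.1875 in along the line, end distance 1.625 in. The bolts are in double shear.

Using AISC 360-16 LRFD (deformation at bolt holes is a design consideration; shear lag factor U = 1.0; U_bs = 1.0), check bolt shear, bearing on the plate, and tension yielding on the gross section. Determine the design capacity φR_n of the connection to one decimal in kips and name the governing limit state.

Bolt shear: A_b = π(0.875)²/4 = 0.60132 in². φR_n = 0.75 × 54 × 0.60132 × 3 × 2 = 146.1 kips.
Bearing (0.25 in plate, F_u = 65 ksi): end bolts L_c = 1.625 − 0.9375/2 = 1.15625, R_n = min(1.2×1.15625×0.25×65, 2.4×0.875×0.25×65) = 22.547 kips/bolt; interior L_c = 3.1875 − 0.9375 = 2.25, R_n = 34.125 kips/bolt. φR_n = 0.75 × (1×22.547 + 2×34.125) = 68.1 kips.
Tension yield (gross): A_g = 7×0.25 = 1.75 in². φR_n = 0.90 × 50 × 1.75 = 78.8 kips.
Governing: min(146.1, 68.1, 78.8) = 68.1 kips → bearing.

68.1 kips (bearing governs)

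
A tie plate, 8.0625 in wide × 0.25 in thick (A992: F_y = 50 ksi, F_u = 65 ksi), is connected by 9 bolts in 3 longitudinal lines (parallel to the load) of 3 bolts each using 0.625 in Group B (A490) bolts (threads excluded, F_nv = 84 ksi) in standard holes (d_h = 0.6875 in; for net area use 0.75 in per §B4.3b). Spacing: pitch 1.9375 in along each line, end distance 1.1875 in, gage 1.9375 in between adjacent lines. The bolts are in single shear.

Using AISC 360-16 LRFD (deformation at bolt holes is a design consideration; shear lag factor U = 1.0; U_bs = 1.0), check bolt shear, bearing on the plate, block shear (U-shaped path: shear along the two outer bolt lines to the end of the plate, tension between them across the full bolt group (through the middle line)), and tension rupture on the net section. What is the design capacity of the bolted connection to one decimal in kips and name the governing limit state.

Bolt shear: A_b = π(0.625)²/4 = 0.3068 in². φR_n = 0.75 × 84 × 0.3068 × 9 × 1 = 174.0 kips.
Bearing (0.25 in plate, F_u = 65 ksi): end bolts L_c = 1.1875 − 0.6875/2 = 0.84375, R_n = min(1.2×0.84375×0.25×65, 2.4×0.625×0.25×65) = 16.453 kips/bolt; interior L_c = 1.9375 − 0.6875 = 1.25, R_n = 24.375 kips/bolt. φR_n = 0.75 × (3×16.453 + 6×24.375) = 146.7 kips.
Block shear: shear path 2×[1.1875+2×1.9375] = 2×5.0625 in, A_gv = 2.5313, A_nv = 2×(5.0625 − 2.5×0.75)×0.25 = 1.5938 in²; tension across gage: (3.875 − 2×0.75)×0.25 = 0.59375 in². R_n = min(0.6×65×1.5938, 0.6×50×2.5313) + 1.0×65×0.59375 = min(62.158, 75.939) + 38.594 = 100.75 kips. φR_n = 0.75 × 100.75 = 75.6 kips.
Tension rupture (net): A_n = (8.0625 − 3×0.75)×0.25 = 1.4531 in² (U = 1.0, A_e = A_n). φR_n = 0.75 × 65 × 1.4531 = 70.8 kips.
Governing: min(174.0, 146.7, 75.6, 70.8) = 70.8 kips → net-section rupture.

70.8 kips (net-section rupture governs)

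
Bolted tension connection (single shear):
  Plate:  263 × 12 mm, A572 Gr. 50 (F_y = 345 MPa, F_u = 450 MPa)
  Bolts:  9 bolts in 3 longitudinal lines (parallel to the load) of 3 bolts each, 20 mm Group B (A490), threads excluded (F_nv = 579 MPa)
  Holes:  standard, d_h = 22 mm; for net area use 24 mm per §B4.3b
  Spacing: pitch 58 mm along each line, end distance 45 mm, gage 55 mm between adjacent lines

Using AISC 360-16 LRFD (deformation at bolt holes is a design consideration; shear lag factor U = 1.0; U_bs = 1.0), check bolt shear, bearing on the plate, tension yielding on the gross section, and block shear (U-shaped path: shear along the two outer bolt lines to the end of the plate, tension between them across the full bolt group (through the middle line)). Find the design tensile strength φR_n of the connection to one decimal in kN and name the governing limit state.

742.0 kN (block shear governs)

Bolt shear: A_b = π(20)²/4 = 314.16 mm². φR_n = 0.75 × 579 × 314.16 × 9 × 1 = 1227.8 kN.
Bearing (12 mm plate, F_u = 450 MPa): end bolts L_c = 45 − 22/2 = 34, R_n = min(1.2×34×12×450, 2.4×20×12×450) = 220.32 kN/bolt; interior L_c = 58 − 22 = 36, R_n = 233.28 kN/bolt. φR_n = 0.75 × (3×220.32 + 6×233.28) = 1545.5 kN.
Tension yield (gross): A_g = 263×12 = 3156 mm². φR_n = 0.90 × 345 × 3156 = 979.9 kN.
Block shear: shear path 2×[45+2×58] = 2×161 mm, A_gv = 3864, A_nv = 2×(161 − 2.5×24)×12 = 2424 mm²; tension across gage: (110 − 2×24)×12 = 744 mm². R_n = min(0.6×450×2424, 0.6×345×3864) + 1.0×450×744 = min(654.48, 799.85) + 334.8 = 989.28 kN. φR_n = 0.75 × 989.28 = 742.0 kN.
Governing: min(1227.8, 1545.5, 979.9, 742.0) = 742.0 kN → block shear.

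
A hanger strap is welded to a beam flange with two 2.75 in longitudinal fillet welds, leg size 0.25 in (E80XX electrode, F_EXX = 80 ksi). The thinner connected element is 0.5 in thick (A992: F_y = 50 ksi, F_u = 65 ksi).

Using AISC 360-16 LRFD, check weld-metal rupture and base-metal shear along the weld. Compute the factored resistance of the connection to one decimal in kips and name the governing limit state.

Weld metal: throat = 0.707×0.25 = 0.17675 in, L = 2×2.75 = 5.5 in. φR_n = 0.75 × 0.6 × 80 × 0.17675 × 5.5 = 35.0 kips.
Base metal shear (0.5 in plate): yield φR_n = 1.0×0.6×50×0.5×5.5 = 82.5 kips; rupture φR_n = 0.75×0.6×65×0.5×5.5 = 80.4 kips; take 80.4 kips (rupture).
Governing: min(35.0, 80.4) = 35.0 kips → weld metal.

35.0 kips (weld metal governs)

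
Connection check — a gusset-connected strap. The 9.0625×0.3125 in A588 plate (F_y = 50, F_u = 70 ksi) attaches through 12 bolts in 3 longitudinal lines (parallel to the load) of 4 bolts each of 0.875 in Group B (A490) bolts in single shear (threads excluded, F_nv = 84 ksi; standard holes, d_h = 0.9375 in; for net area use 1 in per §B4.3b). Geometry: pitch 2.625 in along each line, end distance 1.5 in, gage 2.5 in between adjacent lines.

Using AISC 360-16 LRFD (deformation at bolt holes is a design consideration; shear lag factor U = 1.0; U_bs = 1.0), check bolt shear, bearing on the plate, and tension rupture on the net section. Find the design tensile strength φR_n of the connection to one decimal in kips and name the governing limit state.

99.5 kips (net-section rupture governs)

Bolt shear: A_b = π(0.875)²/4 = 0.60132 in². φR_n = 0.75 × 84 × 0.60132 × 12 × 1 = 454.6 kips.
Bearing (0.3125 in plate, F_u = 70 ksi): end bolts L_c = 1.5 − 0.9375/2 = 1.03125, R_n = min(1.2×1.03125×0.3125×70, 2.4×0.875×0.3125×70) = 27.07 kips/bolt; interior L_c = 2.625 − 0.9375 = 1.6875, R_n = 44.297 kips/bolt. φR_n = 0.75 × (3×27.07 + 9×44.297) = 359.9 kips.
Tension rupture (net): A_n = (9.0625 − 3×1)×0.3125 = 1.8945 in² (U = 1.0, A_e = A_n). φR_n = 0.75 × 70 × 1.8945 = 99.5 kips.
Governing: min(454.6, 359.9, 99.5) = 99.5 kips → net-section rupture.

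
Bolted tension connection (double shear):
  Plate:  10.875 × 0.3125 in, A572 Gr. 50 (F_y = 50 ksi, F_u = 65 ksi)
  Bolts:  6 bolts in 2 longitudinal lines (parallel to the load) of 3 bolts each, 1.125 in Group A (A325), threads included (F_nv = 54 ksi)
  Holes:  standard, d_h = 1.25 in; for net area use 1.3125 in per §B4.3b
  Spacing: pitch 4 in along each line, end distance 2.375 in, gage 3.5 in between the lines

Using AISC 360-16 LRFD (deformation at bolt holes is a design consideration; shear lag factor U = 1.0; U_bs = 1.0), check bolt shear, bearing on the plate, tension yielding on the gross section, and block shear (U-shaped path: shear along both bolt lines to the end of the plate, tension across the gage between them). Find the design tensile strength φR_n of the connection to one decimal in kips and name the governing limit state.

Bolt shear: A_b = π(1.125)²/4 = 0.99402 in². φR_n = 0.75 × 54 × 0.99402 × 6 × 2 = 483.1 kips.
Bearing (0.3125 in plate, F_u = 65 ksi): end bolts L_c = 2.375 − 1.25/2 = 1.75, R_n = min(1.2×1.75×0.3125×65, 2.4×1.125×0.3125×65) = 42.656 kips/bolt; interior L_c = 4 − 1.25 = 2.75, R_n = 54.844 kips/bolt. φR_n = 0.75 × (2×42.656 + 4×54.844) = 228.5 kips.
Tension yield (gross): A_g = 10.875×0.3125 = 3.3984 in². φR_n = 0.90 × 50 × 3.3984 = 152.9 kips.
Block shear: shear path 2×[2.375+2×4] = 2×10.375 in, A_gv = 6.4844, A_nv = 2×(10.375 − 2.5×1.3125)×0.3125 = 4.4336 in²; tension across gage: (3.5 − 1×1.3125)×0.3125 = 0.68359 in². R_n = min(0.6×65×4.4336, 0.6×50×6.4844) + 1.0×65×0.68359 = min(172.91, 194.53) + 44.433 = 217.34 kips. φR_n = 0.75 × 217.34 = 163.0 kips.
Governing: min(483.1, 228.5, 152.9, 163.0) = 152.9 kips → gross-section yield.

152.9 kips (gross-section yield governs)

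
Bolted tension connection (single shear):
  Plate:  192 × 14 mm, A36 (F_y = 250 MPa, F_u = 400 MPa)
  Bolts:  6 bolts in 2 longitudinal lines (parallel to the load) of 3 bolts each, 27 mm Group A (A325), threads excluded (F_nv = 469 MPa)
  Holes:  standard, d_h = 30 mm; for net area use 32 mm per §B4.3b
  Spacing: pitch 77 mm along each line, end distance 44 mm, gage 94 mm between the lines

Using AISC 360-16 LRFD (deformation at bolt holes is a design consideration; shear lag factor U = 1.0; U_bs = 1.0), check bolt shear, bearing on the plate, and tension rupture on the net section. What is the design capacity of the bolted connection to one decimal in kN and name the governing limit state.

537.6 kN (net-section rupture governs)

Bolt shear: A_b = π(27)²/4 = 572.56 mm². φR_n = 0.75 × 469 × 572.56 × 6 × 1 = 1208.4 kN.
Bearing (14 mm plate, F_u = 400 MPa): end bolts L_c = 44 − 30/2 = 29, R_n = min(1.2×29×14×400, 2.4×27×14×400) = 194.88 kN/bolt; interior L_c = 77 − 30 = 47, R_n = 315.84 kN/bolt. φR_n = 0.75 × (2×194.88 + 4×315.84) = 1239.8 kN.
Tension rupture (net): A_n = (192 − 2×32)×14 = 1792 mm² (U = 1.0, A_e = A_n). φR_n = 0.75 × 400 × 1792 = 537.6 kN.
Governing: min(1208.4, 1239.8, 537.6) = 537.6 kN → net-section rupture.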